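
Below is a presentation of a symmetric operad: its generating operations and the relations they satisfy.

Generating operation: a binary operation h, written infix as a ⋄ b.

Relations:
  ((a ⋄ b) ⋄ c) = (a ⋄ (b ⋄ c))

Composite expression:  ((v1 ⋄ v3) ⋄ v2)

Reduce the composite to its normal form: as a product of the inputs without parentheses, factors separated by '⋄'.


v1 ⋄ v3 ⋄ v2

Under associativity of h, the answer is the v's in reading order.
(v1 ⋄ v3) collapses to v1 ⋄ v3
((v1 ⋄ v3) ⋄ v2) collapses to v1 ⋄ v3 ⋄ v2


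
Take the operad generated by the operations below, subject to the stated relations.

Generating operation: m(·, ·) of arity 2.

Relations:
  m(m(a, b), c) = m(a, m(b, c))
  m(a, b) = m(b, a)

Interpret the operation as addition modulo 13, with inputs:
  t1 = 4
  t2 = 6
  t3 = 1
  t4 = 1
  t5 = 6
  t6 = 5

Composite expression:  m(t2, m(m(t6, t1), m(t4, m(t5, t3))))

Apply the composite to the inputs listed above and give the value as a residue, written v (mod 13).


10 (mod 13)

m(t6, t1) = 9
m(t5, t3) = 7
m(t4, m(t5, t3)) = 8
m(m(t6, t1), m(t4, m(t5, t3))) = 4
m(t2, m(m(t6, t1), m(t4, m(t5, t3)))) = 10


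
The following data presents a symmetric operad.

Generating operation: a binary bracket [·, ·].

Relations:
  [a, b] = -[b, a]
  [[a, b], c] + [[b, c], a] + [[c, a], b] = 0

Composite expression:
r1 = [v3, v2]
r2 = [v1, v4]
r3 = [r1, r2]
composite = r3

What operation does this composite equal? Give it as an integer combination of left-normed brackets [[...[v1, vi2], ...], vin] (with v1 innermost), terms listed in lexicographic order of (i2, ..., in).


A multilinear Lie element is pinned by v1-initial words (v1 innermost).
Composite bracket: [[v3, v2], [v1, v4]]
Expanding via [a, b] = ab - ba: 8 signed words (2^3 = 8).
Keep just the words that open with v1:
  the word v1v4v2v3 carries sign +1 and contributes +[[[v1, v4], v2], v3]
  the word v1v4v3v2 carries sign -1 and contributes -[[[v1, v4], v3], v2]

[[[v1, v4], v2], v3] - [[[v1, v4], v3], v2]


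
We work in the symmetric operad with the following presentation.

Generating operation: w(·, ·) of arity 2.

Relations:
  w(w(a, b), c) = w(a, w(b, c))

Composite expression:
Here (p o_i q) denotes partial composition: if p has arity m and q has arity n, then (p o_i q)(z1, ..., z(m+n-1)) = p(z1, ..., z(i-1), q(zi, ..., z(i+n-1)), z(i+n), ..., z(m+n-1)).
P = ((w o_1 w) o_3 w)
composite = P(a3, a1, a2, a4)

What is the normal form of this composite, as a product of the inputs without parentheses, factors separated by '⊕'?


a3 ⊕ a1 ⊕ a2 ⊕ a4

Key point: w is associative — brackets drop, the a-order remains.
w(a3, a1) collapses to a3 ⊕ a1
w(a2, a4) collapses to a2 ⊕ a4
w(w(a3, a1), w(a2, a4)) collapses to a3 ⊕ a1 ⊕ a2 ⊕ a4


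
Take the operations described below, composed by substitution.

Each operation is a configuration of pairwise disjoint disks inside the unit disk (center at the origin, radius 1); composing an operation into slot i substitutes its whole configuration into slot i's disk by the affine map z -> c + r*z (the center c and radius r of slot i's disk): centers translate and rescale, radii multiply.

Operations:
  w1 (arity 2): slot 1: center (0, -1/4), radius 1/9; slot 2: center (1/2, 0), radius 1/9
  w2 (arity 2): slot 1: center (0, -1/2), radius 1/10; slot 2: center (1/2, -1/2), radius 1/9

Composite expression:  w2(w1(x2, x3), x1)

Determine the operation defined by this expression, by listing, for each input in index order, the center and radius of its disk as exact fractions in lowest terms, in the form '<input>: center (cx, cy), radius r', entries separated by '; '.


x1: center (1/2, -1/2), radius 1/9; x2: center (0, -21/40), radius 1/90; x3: center (1/20, -1/2), radius 1/90

Only the slot chain above each x matters under w2; compose those maps.
for x2, the 2-step affine chain lands on center (0, -21/40), radius 1/90
for x3, the 2-step affine chain lands on center (1/20, -1/2), radius 1/90
for x1, the 1-step affine chain lands on center (1/2, -1/2), radius 1/9


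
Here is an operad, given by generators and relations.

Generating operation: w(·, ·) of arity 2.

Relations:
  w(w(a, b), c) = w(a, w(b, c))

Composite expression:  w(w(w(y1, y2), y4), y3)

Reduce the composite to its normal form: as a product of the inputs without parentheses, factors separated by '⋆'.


y1 ⋆ y2 ⋆ y4 ⋆ y3

Associativity of w dissolves the nesting; only the y-input order survives.
w(y1, y2) linearizes to y1 ⋆ y2
w(w(y1, y2), y4) linearizes to y1 ⋆ y2 ⋆ y4
w(w(w(y1, y2), y4), y3) linearizes to y1 ⋆ y2 ⋆ y4 ⋆ y3


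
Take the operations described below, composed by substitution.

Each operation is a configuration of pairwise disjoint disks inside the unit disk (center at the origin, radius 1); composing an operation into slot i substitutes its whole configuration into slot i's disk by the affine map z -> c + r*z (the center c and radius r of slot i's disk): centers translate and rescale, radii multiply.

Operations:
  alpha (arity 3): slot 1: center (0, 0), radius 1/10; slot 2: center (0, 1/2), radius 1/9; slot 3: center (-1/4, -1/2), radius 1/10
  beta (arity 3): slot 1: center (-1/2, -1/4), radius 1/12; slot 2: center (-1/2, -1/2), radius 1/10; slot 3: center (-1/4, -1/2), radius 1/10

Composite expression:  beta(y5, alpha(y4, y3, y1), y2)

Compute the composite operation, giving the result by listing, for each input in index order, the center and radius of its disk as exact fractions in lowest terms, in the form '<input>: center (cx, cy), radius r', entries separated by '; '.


Follow each y-input down from beta: c' goes to c + r*c', radius to r*r'.
tracing y5 down its 1-map path: center (-1/2, -1/4), radius 1/12
tracing y4 down its 2-map path: center (-1/2, -1/2), radius 1/100
tracing y3 down its 2-map path: center (-1/2, -9/20), radius 1/90
tracing y1 down its 2-map path: center (-21/40, -11/20), radius 1/100
tracing y2 down its 1-map path: center (-1/4, -1/2), radius 1/10

y1: center (-21/40, -11/20), radius 1/100; y2: center (-1/4, -1/2), radius 1/10; y3: center (-1/2, -9/20), radius 1/90; y4: center (-1/2, -1/2), radius 1/100; y5: center (-1/2, -1/4), radius 1/12


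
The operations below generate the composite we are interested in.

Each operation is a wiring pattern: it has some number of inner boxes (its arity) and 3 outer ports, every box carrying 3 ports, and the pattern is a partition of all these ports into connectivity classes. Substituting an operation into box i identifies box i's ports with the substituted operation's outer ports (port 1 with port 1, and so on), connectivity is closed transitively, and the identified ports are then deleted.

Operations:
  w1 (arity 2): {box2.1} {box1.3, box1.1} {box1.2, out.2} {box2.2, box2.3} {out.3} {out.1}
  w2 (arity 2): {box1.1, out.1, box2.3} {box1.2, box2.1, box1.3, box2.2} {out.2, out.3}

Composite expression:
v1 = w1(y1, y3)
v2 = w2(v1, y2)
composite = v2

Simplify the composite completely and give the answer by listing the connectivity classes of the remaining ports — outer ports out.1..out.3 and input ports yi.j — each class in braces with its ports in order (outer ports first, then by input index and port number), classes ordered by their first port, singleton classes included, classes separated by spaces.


{out.1, y2.3} {out.2, out.3} {y1.1, y1.3} {y1.2, y2.1, y2.2} {y3.1} {y3.2, y3.3}

Two ports join when wires chain via w2-identified ports.
composing w1 on (y1, y3), with out.j its own outer ports: {out.1} {out.2, y1.2} {out.3} {y1.1, y1.3} {y3.1} {y3.2, y3.3}
composing w2 on (y1, y3, y2), with out.j its own outer ports: {out.1, y2.3} {out.2, out.3} {y1.1, y1.3} {y1.2, y2.1, y2.2} {y3.1} {y3.2, y3.3}


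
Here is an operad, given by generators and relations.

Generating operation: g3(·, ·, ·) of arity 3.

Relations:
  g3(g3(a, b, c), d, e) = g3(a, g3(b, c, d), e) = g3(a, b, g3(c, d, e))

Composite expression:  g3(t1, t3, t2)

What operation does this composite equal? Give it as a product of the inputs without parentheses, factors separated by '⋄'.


Under associativity of g3, the answer is the t's in reading order.
g3(t1, t3, t2) unparenthesizes to t1 ⋄ t3 ⋄ t2

t1 ⋄ t3 ⋄ t2


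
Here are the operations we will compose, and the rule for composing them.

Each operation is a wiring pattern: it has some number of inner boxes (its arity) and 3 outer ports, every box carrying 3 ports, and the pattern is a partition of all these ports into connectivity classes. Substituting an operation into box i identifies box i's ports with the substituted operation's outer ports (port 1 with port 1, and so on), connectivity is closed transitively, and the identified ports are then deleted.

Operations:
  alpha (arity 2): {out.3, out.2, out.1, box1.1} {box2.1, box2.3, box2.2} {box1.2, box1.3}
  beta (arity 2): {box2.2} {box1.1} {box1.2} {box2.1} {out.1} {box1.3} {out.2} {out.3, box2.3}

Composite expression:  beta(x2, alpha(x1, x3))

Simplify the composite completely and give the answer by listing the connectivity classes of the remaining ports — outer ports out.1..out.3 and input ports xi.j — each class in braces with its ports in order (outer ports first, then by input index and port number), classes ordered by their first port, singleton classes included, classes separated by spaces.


Treat the ports identified at beta as solder joints: merge, then drop.
the subtree at alpha composes to {out.1, out.2, out.3, x1.1} {x1.2, x1.3} {x3.1, x3.2, x3.3} on (x1, x3); out.j = own outer ports
the subtree at beta composes to {out.1} {out.2} {out.3, x1.1} {x1.2, x1.3} {x2.1} {x2.2} {x2.3} {x3.1, x3.2, x3.3} on (x2, x1, x3); out.j = own outer ports

{out.1} {out.2} {out.3, x1.1} {x1.2, x1.3} {x2.1} {x2.2} {x2.3} {x3.1, x3.2, x3.3}


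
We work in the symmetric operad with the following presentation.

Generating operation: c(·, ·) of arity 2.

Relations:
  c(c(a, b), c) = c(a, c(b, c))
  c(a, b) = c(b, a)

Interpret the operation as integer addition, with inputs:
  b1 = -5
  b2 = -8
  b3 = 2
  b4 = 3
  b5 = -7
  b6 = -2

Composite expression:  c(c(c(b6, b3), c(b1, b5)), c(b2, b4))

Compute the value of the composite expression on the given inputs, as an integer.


-17


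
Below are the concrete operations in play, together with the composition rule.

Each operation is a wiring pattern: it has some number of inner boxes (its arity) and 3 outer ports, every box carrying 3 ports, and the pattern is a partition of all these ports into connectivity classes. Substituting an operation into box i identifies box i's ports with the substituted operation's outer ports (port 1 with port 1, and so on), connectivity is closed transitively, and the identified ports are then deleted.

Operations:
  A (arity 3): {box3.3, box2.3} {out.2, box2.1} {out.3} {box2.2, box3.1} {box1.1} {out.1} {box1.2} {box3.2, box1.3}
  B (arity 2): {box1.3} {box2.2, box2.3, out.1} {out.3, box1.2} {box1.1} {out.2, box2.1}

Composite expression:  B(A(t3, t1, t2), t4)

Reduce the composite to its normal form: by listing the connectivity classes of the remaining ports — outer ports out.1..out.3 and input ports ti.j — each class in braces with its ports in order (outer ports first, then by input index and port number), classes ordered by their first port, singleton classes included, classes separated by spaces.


{out.1, t4.2, t4.3} {out.2, t4.1} {out.3, t1.1} {t1.2, t2.1} {t1.3, t2.3} {t2.2, t3.3} {t3.1} {t3.2}

Treat the ports identified at B as solder joints: merge, then drop.
through A, on inputs (t3, t1, t2): {out.1} {out.2, t1.1} {out.3} {t1.2, t2.1} {t1.3, t2.3} {t2.2, t3.3} {t3.1} {t3.2} (out.j = stage outer ports)
through B, on inputs (t3, t1, t2, t4): {out.1, t4.2, t4.3} {out.2, t4.1} {out.3, t1.1} {t1.2, t2.1} {t1.3, t2.3} {t2.2, t3.3} {t3.1} {t3.2} (out.j = stage outer ports)


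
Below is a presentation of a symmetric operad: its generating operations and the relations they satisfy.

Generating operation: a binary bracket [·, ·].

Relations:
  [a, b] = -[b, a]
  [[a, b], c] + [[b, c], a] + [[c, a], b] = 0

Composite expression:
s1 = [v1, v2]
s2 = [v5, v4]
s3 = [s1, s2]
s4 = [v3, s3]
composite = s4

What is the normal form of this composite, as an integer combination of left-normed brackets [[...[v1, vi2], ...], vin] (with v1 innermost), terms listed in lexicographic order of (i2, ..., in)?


[[[[v1, v2], v4], v5], v3] - [[[[v1, v2], v5], v4], v3]


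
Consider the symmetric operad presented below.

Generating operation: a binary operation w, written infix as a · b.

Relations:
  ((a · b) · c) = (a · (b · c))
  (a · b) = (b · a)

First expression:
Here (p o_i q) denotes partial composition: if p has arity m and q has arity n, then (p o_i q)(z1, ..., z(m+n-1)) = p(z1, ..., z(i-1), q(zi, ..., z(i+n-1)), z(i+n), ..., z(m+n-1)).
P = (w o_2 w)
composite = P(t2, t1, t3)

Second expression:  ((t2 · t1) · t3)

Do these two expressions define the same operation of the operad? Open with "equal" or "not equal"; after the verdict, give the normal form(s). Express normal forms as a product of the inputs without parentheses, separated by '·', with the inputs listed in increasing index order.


equal — both sides give t1 · t2 · t3

In normal form, the first expression is t1 · t2 · t3
In normal form, the second expression is t1 · t2 · t3
Same normal form: equal.


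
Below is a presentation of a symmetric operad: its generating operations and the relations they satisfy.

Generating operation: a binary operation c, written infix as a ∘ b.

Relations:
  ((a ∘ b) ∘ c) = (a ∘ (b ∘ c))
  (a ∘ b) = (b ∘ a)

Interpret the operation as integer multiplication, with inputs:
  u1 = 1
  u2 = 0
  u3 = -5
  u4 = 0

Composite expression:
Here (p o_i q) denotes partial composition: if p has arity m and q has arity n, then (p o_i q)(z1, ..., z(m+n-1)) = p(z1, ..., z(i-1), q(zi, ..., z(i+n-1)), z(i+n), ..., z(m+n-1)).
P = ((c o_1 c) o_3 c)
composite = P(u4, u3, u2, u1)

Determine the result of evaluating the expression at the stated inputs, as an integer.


0

(u4 ∘ u3) = 0
(u2 ∘ u1) = 0
((u4 ∘ u3) ∘ (u2 ∘ u1)) = 0


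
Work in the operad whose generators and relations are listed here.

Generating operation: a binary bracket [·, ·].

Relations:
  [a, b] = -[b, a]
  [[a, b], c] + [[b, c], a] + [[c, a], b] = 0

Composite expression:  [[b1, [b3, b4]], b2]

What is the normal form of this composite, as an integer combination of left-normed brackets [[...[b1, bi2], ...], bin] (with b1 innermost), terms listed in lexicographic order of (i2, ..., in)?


[[[b1, b3], b4], b2] - [[[b1, b4], b3], b2]


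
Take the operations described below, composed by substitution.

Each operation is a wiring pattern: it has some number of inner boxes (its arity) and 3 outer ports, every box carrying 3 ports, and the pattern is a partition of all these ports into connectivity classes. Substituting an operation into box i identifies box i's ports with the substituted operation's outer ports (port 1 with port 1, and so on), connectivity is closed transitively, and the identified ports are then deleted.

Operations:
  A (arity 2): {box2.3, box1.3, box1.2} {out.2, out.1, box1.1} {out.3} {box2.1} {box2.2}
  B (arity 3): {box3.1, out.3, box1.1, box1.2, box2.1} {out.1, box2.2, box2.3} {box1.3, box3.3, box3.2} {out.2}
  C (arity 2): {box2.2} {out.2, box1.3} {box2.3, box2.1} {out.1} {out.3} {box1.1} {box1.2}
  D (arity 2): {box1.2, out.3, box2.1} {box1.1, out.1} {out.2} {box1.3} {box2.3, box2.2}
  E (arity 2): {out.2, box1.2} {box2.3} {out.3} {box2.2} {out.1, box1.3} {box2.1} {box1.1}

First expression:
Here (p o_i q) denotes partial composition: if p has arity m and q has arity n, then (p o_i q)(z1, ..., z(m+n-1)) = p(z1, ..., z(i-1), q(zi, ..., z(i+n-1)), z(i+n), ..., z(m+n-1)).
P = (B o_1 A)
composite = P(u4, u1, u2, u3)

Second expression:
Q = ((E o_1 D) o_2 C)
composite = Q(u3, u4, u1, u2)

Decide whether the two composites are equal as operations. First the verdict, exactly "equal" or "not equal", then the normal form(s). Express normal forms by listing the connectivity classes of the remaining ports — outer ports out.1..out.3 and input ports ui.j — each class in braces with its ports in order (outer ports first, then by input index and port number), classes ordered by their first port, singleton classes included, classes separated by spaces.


not equal: they reduce to {out.1, u2.2, u2.3} {out.2} {out.3, u2.1, u3.1, u4.1} {u1.1} {u1.2} {u1.3, u4.2, u4.3} {u3.2, u3.3} and {out.1, u3.2} {out.2} {out.3} {u1.1, u1.3} {u1.2} {u2.1} {u2.2} {u2.3} {u3.1} {u3.3} {u4.1} {u4.2} {u4.3}

In normal form, the first expression is {out.1, u2.2, u2.3} {out.2} {out.3, u2.1, u3.1, u4.1} {u1.1} {u1.2} {u1.3, u4.2, u4.3} {u3.2, u3.3}
In normal form, the second expression is {out.1, u3.2} {out.2} {out.3} {u1.1, u1.3} {u1.2} {u2.1} {u2.2} {u2.3} {u3.1} {u3.3} {u4.1} {u4.2} {u4.3}
Distinct normal forms: not equal.


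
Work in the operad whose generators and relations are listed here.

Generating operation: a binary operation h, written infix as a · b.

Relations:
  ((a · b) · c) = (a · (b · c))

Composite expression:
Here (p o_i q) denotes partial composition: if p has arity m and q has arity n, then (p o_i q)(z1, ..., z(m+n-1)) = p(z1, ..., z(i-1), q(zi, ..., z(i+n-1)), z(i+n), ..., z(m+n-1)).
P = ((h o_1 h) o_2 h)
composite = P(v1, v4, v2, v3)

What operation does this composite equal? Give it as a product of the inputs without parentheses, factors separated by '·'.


Associativity of h dissolves the nesting; only the v-input order survives.
(v4 · v2) collapses to v4 · v2
(v1 · (v4 · v2)) collapses to v1 · v4 · v2
((v1 · (v4 · v2)) · v3) collapses to v1 · v4 · v2 · v3

v1 · v4 · v2 · v3


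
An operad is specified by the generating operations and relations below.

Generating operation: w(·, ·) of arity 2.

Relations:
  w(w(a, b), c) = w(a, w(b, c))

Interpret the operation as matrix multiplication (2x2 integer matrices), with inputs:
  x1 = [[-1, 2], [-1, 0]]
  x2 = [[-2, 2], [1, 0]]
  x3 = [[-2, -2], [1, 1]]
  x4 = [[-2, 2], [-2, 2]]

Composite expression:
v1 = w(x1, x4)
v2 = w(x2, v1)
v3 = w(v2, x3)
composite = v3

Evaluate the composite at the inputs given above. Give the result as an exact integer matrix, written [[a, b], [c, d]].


[[-24, -24], [6, 6]]

w(x1, x4) = [[-2, 2], [2, -2]]
w(x2, w(x1, x4)) = [[8, -8], [-2, 2]]
w(w(x2, w(x1, x4)), x3) = [[-24, -24], [6, 6]]


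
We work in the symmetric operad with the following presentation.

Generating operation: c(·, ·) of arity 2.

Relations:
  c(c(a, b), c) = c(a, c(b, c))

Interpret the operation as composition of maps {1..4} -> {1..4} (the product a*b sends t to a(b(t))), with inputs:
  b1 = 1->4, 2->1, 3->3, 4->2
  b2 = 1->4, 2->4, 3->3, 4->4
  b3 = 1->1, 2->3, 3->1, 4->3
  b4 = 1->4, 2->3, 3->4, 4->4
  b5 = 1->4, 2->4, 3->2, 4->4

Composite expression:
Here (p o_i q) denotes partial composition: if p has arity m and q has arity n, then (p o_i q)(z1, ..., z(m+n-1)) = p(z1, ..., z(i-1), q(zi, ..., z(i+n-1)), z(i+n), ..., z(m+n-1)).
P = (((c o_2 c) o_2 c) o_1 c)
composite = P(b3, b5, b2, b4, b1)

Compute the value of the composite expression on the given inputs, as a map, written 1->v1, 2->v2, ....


1->3, 2->3, 3->3, 4->3

c(b3, b5) = 1->3, 2->3, 3->3, 4->3
c(b2, b4) = 1->4, 2->3, 3->4, 4->4
c(c(b2, b4), b1) = 1->4, 2->4, 3->4, 4->3
c(c(b3, b5), c(c(b2, b4), b1)) = 1->3, 2->3, 3->3, 4->3


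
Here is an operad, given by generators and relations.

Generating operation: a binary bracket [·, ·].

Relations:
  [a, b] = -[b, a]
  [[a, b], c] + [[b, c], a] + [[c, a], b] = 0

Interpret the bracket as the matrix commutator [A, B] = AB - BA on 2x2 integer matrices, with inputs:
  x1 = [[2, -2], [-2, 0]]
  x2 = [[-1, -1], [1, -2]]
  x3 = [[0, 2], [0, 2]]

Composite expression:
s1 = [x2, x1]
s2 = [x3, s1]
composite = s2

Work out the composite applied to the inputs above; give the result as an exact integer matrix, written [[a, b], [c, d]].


[[8, -16], [8, -8]]


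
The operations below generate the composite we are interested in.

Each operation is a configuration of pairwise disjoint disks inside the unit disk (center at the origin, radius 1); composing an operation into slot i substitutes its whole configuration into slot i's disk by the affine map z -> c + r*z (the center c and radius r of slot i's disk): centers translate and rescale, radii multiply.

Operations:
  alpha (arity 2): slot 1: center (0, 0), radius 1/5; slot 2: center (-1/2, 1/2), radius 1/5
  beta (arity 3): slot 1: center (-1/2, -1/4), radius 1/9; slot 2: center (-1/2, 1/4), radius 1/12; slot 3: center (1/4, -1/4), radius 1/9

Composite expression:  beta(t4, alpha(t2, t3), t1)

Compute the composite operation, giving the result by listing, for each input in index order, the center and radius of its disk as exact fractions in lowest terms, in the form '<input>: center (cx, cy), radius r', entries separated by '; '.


t1: center (1/4, -1/4), radius 1/9; t2: center (-1/2, 1/4), radius 1/60; t3: center (-13/24, 7/24), radius 1/60; t4: center (-1/2, -1/4), radius 1/9

Affine substitution under beta: radii multiply and t-centers shift.
tracing t4 down its 1-map path: center (-1/2, -1/4), radius 1/9
tracing t2 down its 2-map path: center (-1/2, 1/4), radius 1/60
tracing t3 down its 2-map path: center (-13/24, 7/24), radius 1/60
tracing t1 down its 1-map path: center (1/4, -1/4), radius 1/9


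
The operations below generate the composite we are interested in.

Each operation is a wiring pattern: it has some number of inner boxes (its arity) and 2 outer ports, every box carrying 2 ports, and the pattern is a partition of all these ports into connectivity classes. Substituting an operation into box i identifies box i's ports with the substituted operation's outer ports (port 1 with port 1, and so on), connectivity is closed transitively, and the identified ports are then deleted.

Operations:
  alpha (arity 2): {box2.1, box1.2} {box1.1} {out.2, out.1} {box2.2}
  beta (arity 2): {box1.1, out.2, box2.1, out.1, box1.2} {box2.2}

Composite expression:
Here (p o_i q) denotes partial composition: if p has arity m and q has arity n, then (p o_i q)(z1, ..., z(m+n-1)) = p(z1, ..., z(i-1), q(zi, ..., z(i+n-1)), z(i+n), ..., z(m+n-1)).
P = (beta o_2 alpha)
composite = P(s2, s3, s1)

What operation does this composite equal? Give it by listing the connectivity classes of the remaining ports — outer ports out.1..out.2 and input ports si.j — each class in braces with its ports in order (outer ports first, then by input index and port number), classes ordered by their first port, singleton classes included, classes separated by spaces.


Reachability decides: close wires over beta-identified ports.
the subtree at alpha composes to {out.1, out.2} {s1.1, s3.2} {s1.2} {s3.1} on (s3, s1); out.j = own outer ports
the subtree at beta composes to {out.1, out.2, s2.1, s2.2} {s1.1, s3.2} {s1.2} {s3.1} on (s2, s3, s1); out.j = own outer ports

{out.1, out.2, s2.1, s2.2} {s1.1, s3.2} {s1.2} {s3.1}


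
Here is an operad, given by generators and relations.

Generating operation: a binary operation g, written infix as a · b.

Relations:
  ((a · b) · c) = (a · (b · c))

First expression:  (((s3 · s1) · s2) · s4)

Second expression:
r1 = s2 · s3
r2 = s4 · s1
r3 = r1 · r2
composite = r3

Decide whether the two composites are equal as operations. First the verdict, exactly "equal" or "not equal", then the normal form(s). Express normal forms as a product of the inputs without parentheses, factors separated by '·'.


not equal; first: s3 · s1 · s2 · s4; second: s2 · s3 · s4 · s1

Normal form of the first expression: s3 · s1 · s2 · s4
Normal form of the second expression: s2 · s3 · s4 · s1
They disagree, so not equal.


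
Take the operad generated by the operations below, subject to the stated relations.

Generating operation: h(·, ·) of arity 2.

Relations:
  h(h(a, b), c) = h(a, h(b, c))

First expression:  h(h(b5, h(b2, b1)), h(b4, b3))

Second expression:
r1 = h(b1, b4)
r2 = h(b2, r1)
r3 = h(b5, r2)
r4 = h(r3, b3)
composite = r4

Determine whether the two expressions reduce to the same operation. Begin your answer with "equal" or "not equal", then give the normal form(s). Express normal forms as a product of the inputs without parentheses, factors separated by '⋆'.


Reducing the first expression gives b5 ⋆ b2 ⋆ b1 ⋆ b4 ⋆ b3
Reducing the second expression gives b5 ⋆ b2 ⋆ b1 ⋆ b4 ⋆ b3
One common form — equal.

equal; both compose to b5 ⋆ b2 ⋆ b1 ⋆ b4 ⋆ b3


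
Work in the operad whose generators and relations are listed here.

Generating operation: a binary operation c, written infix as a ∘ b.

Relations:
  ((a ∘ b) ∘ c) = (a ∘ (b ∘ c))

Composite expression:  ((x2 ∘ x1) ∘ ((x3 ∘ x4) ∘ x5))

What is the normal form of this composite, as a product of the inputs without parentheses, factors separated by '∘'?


Under associativity of c, the answer is the x's in reading order.
(x2 ∘ x1) reduces to x2 ∘ x1
(x3 ∘ x4) reduces to x3 ∘ x4
((x3 ∘ x4) ∘ x5) reduces to x3 ∘ x4 ∘ x5
((x2 ∘ x1) ∘ ((x3 ∘ x4) ∘ x5)) reduces to x2 ∘ x1 ∘ x3 ∘ x4 ∘ x5

x2 ∘ x1 ∘ x3 ∘ x4 ∘ x5


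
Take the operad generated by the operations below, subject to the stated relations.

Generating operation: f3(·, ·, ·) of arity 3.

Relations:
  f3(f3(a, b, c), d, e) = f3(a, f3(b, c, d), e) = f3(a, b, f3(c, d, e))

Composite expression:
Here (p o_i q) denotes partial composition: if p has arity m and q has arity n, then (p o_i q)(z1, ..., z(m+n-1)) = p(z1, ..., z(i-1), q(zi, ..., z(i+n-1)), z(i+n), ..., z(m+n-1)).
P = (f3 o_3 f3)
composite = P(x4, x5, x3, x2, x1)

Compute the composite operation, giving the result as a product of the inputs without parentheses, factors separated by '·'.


Associativity of f3 dissolves the nesting; only the x-input order survives.
f3(x3, x2, x1) linearizes to x3 · x2 · x1
f3(x4, x5, f3(x3, x2, x1)) linearizes to x4 · x5 · x3 · x2 · x1

x4 · x5 · x3 · x2 · x1


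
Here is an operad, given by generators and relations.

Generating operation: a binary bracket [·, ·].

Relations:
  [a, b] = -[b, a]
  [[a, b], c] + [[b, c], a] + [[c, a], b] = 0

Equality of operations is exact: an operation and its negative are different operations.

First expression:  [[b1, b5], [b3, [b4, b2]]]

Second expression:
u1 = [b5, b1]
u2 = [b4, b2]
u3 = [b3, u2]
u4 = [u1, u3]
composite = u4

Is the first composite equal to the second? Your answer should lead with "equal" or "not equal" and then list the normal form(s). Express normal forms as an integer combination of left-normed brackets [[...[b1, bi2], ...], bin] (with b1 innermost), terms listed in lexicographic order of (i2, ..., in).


not equal: they reduce to [[[[b1, b5], b2], b4], b3] - [[[[b1, b5], b3], b2], b4] + [[[[b1, b5], b3], b4], b2] - [[[[b1, b5], b4], b2], b3] and -[[[[b1, b5], b2], b4], b3] + [[[[b1, b5], b3], b2], b4] - [[[[b1, b5], b3], b4], b2] + [[[[b1, b5], b4], b2], b3]

The first composite normalizes to [[[[b1, b5], b2], b4], b3] - [[[[b1, b5], b3], b2], b4] + [[[[b1, b5], b3], b4], b2] - [[[[b1, b5], b4], b2], b3]
The second composite normalizes to -[[[[b1, b5], b2], b4], b3] + [[[[b1, b5], b3], b2], b4] - [[[[b1, b5], b3], b4], b2] + [[[[b1, b5], b4], b2], b3]
No match — not equal.


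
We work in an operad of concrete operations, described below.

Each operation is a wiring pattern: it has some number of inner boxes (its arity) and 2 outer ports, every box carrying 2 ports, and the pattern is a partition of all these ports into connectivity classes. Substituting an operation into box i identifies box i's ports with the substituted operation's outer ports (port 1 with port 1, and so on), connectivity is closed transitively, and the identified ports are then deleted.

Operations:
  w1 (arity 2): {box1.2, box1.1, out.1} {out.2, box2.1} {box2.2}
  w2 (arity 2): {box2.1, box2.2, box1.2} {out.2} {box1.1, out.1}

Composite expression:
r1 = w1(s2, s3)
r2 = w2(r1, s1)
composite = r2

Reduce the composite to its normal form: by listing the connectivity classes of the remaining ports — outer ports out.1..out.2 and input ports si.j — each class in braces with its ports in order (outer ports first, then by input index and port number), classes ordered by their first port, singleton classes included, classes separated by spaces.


{out.1, s2.1, s2.2} {out.2} {s1.1, s1.2, s3.1} {s3.2}

Treat the ports identified at w2 as solder joints: merge, then drop.
after w1, the pattern on (s2, s3) reads {out.1, s2.1, s2.2} {out.2, s3.1} {s3.2} (out.j = its outer ports)
after w2, the pattern on (s2, s3, s1) reads {out.1, s2.1, s2.2} {out.2} {s1.1, s1.2, s3.1} {s3.2} (out.j = its outer ports)


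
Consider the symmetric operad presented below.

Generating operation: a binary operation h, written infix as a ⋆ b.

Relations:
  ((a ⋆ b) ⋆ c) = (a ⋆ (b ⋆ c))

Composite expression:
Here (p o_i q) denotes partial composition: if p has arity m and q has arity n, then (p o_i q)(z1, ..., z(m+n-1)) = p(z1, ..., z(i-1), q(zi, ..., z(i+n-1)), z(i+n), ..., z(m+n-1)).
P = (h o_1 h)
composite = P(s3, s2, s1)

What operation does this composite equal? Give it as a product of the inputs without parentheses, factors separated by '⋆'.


s3 ⋆ s2 ⋆ s1

Key point: h is associative — brackets drop, the s-order remains.
(s3 ⋆ s2) linearizes to s3 ⋆ s2
((s3 ⋆ s2) ⋆ s1) linearizes to s3 ⋆ s2 ⋆ s1


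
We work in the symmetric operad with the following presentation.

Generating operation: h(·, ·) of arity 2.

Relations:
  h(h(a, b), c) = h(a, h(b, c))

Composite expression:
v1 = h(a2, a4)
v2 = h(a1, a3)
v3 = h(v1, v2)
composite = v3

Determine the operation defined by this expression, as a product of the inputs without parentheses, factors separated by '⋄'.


a2 ⋄ a4 ⋄ a1 ⋄ a3

Every regrouping of h is equal, so read the a-inputs in written order.
h(a2, a4) flattens to a2 ⋄ a4
h(a1, a3) flattens to a1 ⋄ a3
h(h(a2, a4), h(a1, a3)) flattens to a2 ⋄ a4 ⋄ a1 ⋄ a3


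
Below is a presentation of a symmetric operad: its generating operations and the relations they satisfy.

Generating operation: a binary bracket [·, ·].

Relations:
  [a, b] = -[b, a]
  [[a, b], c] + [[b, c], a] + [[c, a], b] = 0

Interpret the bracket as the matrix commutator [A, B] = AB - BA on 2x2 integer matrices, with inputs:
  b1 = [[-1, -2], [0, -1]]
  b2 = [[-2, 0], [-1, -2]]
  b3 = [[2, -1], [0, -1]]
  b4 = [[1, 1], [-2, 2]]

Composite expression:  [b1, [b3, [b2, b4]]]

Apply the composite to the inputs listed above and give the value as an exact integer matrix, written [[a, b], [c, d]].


[b2, b4] = [[1, 0], [1, -1]]
[b3, [b2, b4]] = [[-1, 2], [-3, 1]]
[b1, [b3, [b2, b4]]] = [[6, -4], [0, -6]]

[[6, -4], [0, -6]]


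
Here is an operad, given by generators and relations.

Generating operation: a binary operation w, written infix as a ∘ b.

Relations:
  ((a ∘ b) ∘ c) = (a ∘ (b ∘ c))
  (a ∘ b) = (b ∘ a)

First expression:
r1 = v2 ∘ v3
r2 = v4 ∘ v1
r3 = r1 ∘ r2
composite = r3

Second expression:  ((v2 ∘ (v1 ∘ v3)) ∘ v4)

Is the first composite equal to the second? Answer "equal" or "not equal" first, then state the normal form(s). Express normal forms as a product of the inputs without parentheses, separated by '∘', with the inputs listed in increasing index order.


equal; the common form is v1 ∘ v2 ∘ v3 ∘ v4

In normal form, the first expression is v1 ∘ v2 ∘ v3 ∘ v4
In normal form, the second expression is v1 ∘ v2 ∘ v3 ∘ v4
The normal forms match — equal.


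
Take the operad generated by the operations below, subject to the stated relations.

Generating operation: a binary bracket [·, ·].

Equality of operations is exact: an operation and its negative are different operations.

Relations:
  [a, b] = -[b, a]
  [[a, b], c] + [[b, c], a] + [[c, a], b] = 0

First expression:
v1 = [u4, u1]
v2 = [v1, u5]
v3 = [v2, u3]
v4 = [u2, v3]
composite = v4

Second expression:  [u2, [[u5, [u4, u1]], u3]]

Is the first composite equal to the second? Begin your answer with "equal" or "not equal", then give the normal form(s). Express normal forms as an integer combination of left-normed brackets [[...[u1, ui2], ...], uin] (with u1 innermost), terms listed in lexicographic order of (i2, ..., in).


not equal; the first gives [[[[u1, u4], u5], u3], u2] and the second -[[[[u1, u4], u5], u3], u2]

The first expression reduces to [[[[u1, u4], u5], u3], u2]
The second expression reduces to -[[[[u1, u4], u5], u3], u2]
The normal forms differ: not equal.


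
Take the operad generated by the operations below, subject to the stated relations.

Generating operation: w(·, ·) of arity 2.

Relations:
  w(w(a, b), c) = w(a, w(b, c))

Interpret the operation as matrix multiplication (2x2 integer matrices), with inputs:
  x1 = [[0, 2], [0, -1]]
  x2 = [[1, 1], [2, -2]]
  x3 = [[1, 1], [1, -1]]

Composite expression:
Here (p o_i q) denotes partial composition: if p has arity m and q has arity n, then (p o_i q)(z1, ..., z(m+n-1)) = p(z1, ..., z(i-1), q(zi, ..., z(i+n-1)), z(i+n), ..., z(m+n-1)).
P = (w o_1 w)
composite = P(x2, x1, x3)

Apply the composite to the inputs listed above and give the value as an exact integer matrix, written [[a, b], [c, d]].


w(x2, x1) = [[0, 1], [0, 6]]
w(w(x2, x1), x3) = [[1, -1], [6, -6]]

[[1, -1], [6, -6]]


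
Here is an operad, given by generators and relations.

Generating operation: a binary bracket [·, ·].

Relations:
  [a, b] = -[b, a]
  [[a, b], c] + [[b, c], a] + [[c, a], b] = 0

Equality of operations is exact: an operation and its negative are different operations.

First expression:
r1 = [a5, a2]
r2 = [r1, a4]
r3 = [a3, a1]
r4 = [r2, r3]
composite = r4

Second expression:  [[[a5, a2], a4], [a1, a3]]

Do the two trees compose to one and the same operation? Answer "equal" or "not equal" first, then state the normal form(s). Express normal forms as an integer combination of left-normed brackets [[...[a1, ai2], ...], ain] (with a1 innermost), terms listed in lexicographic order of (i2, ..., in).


not equal: they reduce to -[[[[a1, a3], a2], a5], a4] + [[[[a1, a3], a4], a2], a5] - [[[[a1, a3], a4], a5], a2] + [[[[a1, a3], a5], a2], a4] and [[[[a1, a3], a2], a5], a4] - [[[[a1, a3], a4], a2], a5] + [[[[a1, a3], a4], a5], a2] - [[[[a1, a3], a5], a2], a4]


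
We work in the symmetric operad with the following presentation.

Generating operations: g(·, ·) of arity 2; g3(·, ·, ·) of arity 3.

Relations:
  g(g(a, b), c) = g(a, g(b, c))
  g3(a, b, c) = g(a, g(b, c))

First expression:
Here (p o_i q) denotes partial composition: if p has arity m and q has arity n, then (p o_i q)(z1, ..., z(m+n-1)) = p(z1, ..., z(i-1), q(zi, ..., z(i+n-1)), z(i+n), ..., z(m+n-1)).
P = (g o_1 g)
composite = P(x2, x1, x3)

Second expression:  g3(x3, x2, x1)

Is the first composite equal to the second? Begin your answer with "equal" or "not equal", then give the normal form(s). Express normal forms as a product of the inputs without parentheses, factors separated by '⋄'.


not equal — first x2 ⋄ x1 ⋄ x3, second x3 ⋄ x2 ⋄ x1

The first composite normalizes to x2 ⋄ x1 ⋄ x3
The second composite normalizes to x3 ⋄ x2 ⋄ x1
No match — not equal.


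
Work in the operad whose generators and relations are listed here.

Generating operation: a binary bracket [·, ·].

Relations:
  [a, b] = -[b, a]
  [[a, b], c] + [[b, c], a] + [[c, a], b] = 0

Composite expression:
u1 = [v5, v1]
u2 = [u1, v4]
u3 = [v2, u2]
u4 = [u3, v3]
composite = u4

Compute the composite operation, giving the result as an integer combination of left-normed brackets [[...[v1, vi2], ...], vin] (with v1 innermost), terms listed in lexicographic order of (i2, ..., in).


Left-normed coefficients sit on the v1-initial expansion words.
Composite bracket: [[v2, [[v5, v1], v4]], v3]
Expanding via [a, b] = ab - ba: 16 signed words (2^4 = 16).
The v1-initial words carry the normal form:
  word v1v5v4v2v3 has sign +1, contributing +[[[[v1, v5], v4], v2], v3]

[[[[v1, v5], v4], v2], v3]


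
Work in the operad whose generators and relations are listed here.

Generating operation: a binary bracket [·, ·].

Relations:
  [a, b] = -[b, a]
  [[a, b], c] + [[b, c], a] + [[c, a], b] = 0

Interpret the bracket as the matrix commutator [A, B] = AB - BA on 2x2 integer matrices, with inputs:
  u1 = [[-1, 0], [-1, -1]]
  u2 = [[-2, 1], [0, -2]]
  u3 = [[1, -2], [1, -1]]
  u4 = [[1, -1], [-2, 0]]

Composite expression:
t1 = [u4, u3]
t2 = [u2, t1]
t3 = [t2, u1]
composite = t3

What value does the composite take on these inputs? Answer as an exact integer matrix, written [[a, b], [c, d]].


[[-10, 0], [-10, 10]]


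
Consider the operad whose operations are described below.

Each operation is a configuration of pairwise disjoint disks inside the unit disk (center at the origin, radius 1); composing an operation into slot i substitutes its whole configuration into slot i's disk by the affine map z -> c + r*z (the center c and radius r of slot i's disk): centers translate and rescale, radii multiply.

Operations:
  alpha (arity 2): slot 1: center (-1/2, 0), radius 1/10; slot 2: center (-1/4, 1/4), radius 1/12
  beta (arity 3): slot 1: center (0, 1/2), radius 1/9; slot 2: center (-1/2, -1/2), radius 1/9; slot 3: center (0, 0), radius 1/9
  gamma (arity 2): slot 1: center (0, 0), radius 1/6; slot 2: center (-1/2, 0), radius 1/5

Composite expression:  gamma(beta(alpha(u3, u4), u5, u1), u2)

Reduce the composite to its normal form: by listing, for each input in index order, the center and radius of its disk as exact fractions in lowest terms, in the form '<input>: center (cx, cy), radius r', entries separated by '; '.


u1: center (0, 0), radius 1/54; u2: center (-1/2, 0), radius 1/5; u3: center (-1/108, 1/12), radius 1/540; u4: center (-1/216, 19/216), radius 1/648; u5: center (-1/12, -1/12), radius 1/54

Only the slot chain above each u matters under gamma; compose those maps.
for u3, the 3-step affine chain lands on center (-1/108, 1/12), radius 1/540
for u4, the 3-step affine chain lands on center (-1/216, 19/216), radius 1/648
for u5, the 2-step affine chain lands on center (-1/12, -1/12), radius 1/54
for u1, the 2-step affine chain lands on center (0, 0), radius 1/54
for u2, the 1-step affine chain lands on center (-1/2, 0), radius 1/5


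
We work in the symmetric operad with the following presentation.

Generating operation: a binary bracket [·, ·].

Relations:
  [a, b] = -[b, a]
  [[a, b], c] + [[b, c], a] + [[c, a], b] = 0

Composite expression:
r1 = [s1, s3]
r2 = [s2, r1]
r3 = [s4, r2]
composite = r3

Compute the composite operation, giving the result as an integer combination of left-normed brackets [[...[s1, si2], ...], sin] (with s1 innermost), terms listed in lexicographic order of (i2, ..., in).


In the tensor algebra, words opening s1 carry the s1-anchored form.
Composite bracket: [s4, [s2, [s1, s3]]]
Expanding via [a, b] = ab - ba: 8 signed words (2^3 = 8).
Coefficients come from the s1-initial words:
  s1s3s2s4 (sign +1) contributes +[[[s1, s3], s2], s4]

[[[s1, s3], s2], s4]


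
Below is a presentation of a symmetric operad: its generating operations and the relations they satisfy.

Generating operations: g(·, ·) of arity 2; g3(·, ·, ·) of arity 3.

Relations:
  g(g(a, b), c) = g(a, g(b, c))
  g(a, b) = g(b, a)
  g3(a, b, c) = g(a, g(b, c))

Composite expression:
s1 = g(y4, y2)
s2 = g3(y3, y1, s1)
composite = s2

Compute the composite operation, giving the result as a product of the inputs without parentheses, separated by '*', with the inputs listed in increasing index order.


y1 * y2 * y3 * y4

Any arrangement under g3 is one operation, so sort the y-inputs.
g(y4, y2) linearizes to y4 * y2
g3(y3, y1, g(y4, y2)) linearizes to y3 * y1 * y4 * y2
putting the inputs in ascending order: y1 * y2 * y3 * y4


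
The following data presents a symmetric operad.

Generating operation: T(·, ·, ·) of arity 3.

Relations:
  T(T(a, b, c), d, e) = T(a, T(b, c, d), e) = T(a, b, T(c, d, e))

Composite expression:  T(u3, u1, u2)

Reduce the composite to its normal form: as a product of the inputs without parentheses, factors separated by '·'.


Under associativity of T, the answer is the u's in reading order.
T(u3, u1, u2) linearizes to u3 · u1 · u2

u3 · u1 · u2
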